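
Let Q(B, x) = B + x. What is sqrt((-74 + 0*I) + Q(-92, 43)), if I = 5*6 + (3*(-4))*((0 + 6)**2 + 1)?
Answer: I*sqrt(123) ≈ 11.091*I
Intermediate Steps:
I = -414 (I = 30 - 12*(6**2 + 1) = 30 - 12*(36 + 1) = 30 - 12*37 = 30 - 444 = -414)
sqrt((-74 + 0*I) + Q(-92, 43)) = sqrt((-74 + 0*(-414)) + (-92 + 43)) = sqrt((-74 + 0) - 49) = sqrt(-74 - 49) = sqrt(-123) = I*sqrt(123)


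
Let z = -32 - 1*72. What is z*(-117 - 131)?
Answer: 25792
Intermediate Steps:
z = -104 (z = -32 - 72 = -104)
z*(-117 - 131) = -104*(-117 - 131) = -104*(-248) = 25792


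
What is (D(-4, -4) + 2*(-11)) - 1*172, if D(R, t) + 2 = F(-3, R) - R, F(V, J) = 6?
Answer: -186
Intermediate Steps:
D(R, t) = 4 - R (D(R, t) = -2 + (6 - R) = 4 - R)
(D(-4, -4) + 2*(-11)) - 1*172 = ((4 - 1*(-4)) + 2*(-11)) - 1*172 = ((4 + 4) - 22) - 172 = (8 - 22) - 172 = -14 - 172 = -186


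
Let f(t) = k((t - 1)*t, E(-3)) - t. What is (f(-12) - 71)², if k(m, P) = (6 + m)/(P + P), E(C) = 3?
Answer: 1024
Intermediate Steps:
k(m, P) = (6 + m)/(2*P) (k(m, P) = (6 + m)/((2*P)) = (6 + m)*(1/(2*P)) = (6 + m)/(2*P))
f(t) = 1 - t + t*(-1 + t)/6 (f(t) = (½)*(6 + (t - 1)*t)/3 - t = (½)*(⅓)*(6 + (-1 + t)*t) - t = (½)*(⅓)*(6 + t*(-1 + t)) - t = (1 + t*(-1 + t)/6) - t = 1 - t + t*(-1 + t)/6)
(f(-12) - 71)² = ((1 - 7/6*(-12) + (⅙)*(-12)²) - 71)² = ((1 + 14 + (⅙)*144) - 71)² = ((1 + 14 + 24) - 71)² = (39 - 71)² = (-32)² = 1024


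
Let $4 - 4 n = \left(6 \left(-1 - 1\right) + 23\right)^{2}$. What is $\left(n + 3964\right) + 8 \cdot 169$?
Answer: $\frac{21147}{4} \approx 5286.8$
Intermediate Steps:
$n = - \frac{117}{4}$ ($n = 1 - \frac{\left(6 \left(-1 - 1\right) + 23\right)^{2}}{4} = 1 - \frac{\left(6 \left(-2\right) + 23\right)^{2}}{4} = 1 - \frac{\left(-12 + 23\right)^{2}}{4} = 1 - \frac{11^{2}}{4} = 1 - \frac{121}{4} = - \frac{117}{4} \approx -29.25$)
$\left(n + 3964\right) + 8 \cdot 169 = \left(- \frac{117}{4} + 3964\right) + 8 \cdot 169 = \frac{15739}{4} + 1352 = \frac{21147}{4}$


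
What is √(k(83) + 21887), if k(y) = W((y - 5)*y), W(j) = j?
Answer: √28361 ≈ 168.41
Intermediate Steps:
k(y) = y*(-5 + y) (k(y) = (y - 5)*y = (-5 + y)*y = y*(-5 + y))
√(k(83) + 21887) = √(83*(-5 + 83) + 21887) = √(83*78 + 21887) = √(6474 + 21887) = √28361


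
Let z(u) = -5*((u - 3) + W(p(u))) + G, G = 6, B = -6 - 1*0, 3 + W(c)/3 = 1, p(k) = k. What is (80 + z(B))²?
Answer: 25921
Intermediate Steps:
W(c) = -6 (W(c) = -9 + 3*1 = -9 + 3 = -6)
B = -6 (B = -6 + 0 = -6)
z(u) = 51 - 5*u (z(u) = -5*((u - 3) - 6) + 6 = -5*((-3 + u) - 6) + 6 = -5*(-9 + u) + 6 = (45 - 5*u) + 6 = 51 - 5*u)
(80 + z(B))² = (80 + (51 - 5*(-6)))² = (80 + (51 + 30))² = (80 + 81)² = 161² = 25921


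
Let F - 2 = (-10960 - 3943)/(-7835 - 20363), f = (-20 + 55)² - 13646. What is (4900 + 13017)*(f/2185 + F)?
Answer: -346644381/6130 ≈ -56549.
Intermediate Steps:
f = -12421 (f = 35² - 13646 = 1225 - 13646 = -12421)
F = 71299/28198 (F = 2 + (-10960 - 3943)/(-7835 - 20363) = 2 - 14903/(-28198) = 2 - 14903*(-1/28198) = 2 + 14903/28198 = 71299/28198 ≈ 2.5285)
(4900 + 13017)*(f/2185 + F) = (4900 + 13017)*(-12421/2185 + 71299/28198) = 17917*(-12421*1/2185 + 71299/28198) = 17917*(-12421/2185 + 71299/28198) = 17917*(-8454741/2678810) = -346644381/6130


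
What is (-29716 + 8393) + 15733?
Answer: -5590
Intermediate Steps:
(-29716 + 8393) + 15733 = -21323 + 15733 = -5590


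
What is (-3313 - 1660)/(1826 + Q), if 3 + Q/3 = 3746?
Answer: -4973/13055 ≈ -0.38093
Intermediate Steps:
Q = 11229 (Q = -9 + 3*3746 = -9 + 11238 = 11229)
(-3313 - 1660)/(1826 + Q) = (-3313 - 1660)/(1826 + 11229) = -4973/13055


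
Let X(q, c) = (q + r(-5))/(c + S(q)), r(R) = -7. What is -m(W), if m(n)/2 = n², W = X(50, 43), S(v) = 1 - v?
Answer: -1849/18 ≈ -102.72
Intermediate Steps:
X(q, c) = (-7 + q)/(1 + c - q) (X(q, c) = (q - 7)/(c + (1 - q)) = (-7 + q)/(1 + c - q))
W = -43/6 (W = (-7 + 50)/(1 + 43 - 1*50) = 43/(1 + 43 - 50) = 43/(-6) = -⅙*43 = -43/6 ≈ -7.1667)
m(n) = 2*n²
-m(W) = -2*(-43/6)² = -2*1849/36 = -1*1849/18 = -1849/18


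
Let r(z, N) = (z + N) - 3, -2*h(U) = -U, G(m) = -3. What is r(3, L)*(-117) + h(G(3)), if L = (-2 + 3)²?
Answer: -237/2 ≈ -118.50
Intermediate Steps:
h(U) = U/2 (h(U) = -(-1)*U/2 = U/2)
L = 1 (L = 1² = 1)
r(z, N) = -3 + N + z (r(z, N) = (N + z) - 3 = -3 + N + z)
r(3, L)*(-117) + h(G(3)) = (-3 + 1 + 3)*(-117) + (½)*(-3) = 1*(-117) - 3/2 = -117 - 3/2 = -237/2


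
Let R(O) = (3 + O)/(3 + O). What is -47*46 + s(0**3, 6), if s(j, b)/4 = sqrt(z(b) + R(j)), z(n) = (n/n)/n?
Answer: -2162 + 2*sqrt(42)/3 ≈ -2157.7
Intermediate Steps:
z(n) = 1/n
R(O) = 1
s(j, b) = 4*sqrt(1 + 1/b) (s(j, b) = 4*sqrt(1/b + 1) = 4*sqrt(1 + 1/b))
-47*46 + s(0**3, 6) = -47*46 + 4*sqrt((1 + 6)/6) = -2162 + 4*sqrt((1/6)*7) = -2162 + 4*sqrt(7/6) = -2162 + 4*(sqrt(42)/6) = -2162 + 2*sqrt(42)/3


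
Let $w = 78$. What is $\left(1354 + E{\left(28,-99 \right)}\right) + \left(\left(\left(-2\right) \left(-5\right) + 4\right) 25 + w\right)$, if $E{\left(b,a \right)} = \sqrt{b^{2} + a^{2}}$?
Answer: $1782 + \sqrt{10585} \approx 1884.9$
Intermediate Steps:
$E{\left(b,a \right)} = \sqrt{a^{2} + b^{2}}$
$\left(1354 + E{\left(28,-99 \right)}\right) + \left(\left(\left(-2\right) \left(-5\right) + 4\right) 25 + w\right) = \left(1354 + \sqrt{\left(-99\right)^{2} + 28^{2}}\right) + \left(\left(\left(-2\right) \left(-5\right) + 4\right) 25 + 78\right) = \left(1354 + \sqrt{9801 + 784}\right) + \left(\left(10 + 4\right) 25 + 78\right) = \left(1354 + \sqrt{10585}\right) + \left(14 \cdot 25 + 78\right) = \left(1354 + \sqrt{10585}\right) + \left(350 + 78\right) = \left(1354 + \sqrt{10585}\right) + 428 = 1782 + \sqrt{10585}$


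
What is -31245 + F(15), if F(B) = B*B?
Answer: -31020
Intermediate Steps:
F(B) = B²
-31245 + F(15) = -31245 + 15² = -31245 + 225 = -31020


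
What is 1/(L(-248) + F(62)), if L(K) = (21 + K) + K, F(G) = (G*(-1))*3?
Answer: -1/661 ≈ -0.0015129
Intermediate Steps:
F(G) = -3*G (F(G) = -G*3 = -3*G)
L(K) = 21 + 2*K
1/(L(-248) + F(62)) = 1/((21 + 2*(-248)) - 3*62) = 1/((21 - 496) - 186) = 1/(-475 - 186) = 1/(-661) = -1/661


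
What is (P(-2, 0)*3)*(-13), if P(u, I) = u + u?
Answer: 156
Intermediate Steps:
P(u, I) = 2*u
(P(-2, 0)*3)*(-13) = ((2*(-2))*3)*(-13) = -4*3*(-13) = -12*(-13) = 156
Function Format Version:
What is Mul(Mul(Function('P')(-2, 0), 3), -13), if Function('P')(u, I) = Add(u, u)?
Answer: 156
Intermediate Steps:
Function('P')(u, I) = Mul(2, u)
Mul(Mul(Function('P')(-2, 0), 3), -13) = Mul(Mul(Mul(2, -2), 3), -13) = Mul(Mul(-4, 3), -13) = Mul(-12, -13) = 156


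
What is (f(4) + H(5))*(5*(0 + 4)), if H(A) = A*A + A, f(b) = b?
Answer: 680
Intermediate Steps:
H(A) = A + A² (H(A) = A² + A = A + A²)
(f(4) + H(5))*(5*(0 + 4)) = (4 + 5*(1 + 5))*(5*(0 + 4)) = (4 + 5*6)*(5*4) = (4 + 30)*20 = 34*20 = 680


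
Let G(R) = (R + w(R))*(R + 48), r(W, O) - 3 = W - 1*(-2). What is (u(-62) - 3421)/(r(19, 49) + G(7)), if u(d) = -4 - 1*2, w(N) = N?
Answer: -3427/794 ≈ -4.3161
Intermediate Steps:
r(W, O) = 5 + W (r(W, O) = 3 + (W - 1*(-2)) = 3 + (W + 2) = 3 + (2 + W) = 5 + W)
G(R) = 2*R*(48 + R) (G(R) = (R + R)*(R + 48) = (2*R)*(48 + R) = 2*R*(48 + R))
u(d) = -6 (u(d) = -4 - 2 = -6)
(u(-62) - 3421)/(r(19, 49) + G(7)) = (-6 - 3421)/((5 + 19) + 2*7*(48 + 7)) = -3427/(24 + 2*7*55) = -3427/(24 + 770) = -3427/794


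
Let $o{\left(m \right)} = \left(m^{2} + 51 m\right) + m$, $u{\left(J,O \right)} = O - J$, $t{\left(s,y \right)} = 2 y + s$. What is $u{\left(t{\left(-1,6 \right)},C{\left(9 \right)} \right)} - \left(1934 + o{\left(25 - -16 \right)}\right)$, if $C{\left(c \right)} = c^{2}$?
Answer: $-5677$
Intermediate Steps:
$t{\left(s,y \right)} = s + 2 y$
$o{\left(m \right)} = m^{2} + 52 m$
$u{\left(t{\left(-1,6 \right)},C{\left(9 \right)} \right)} - \left(1934 + o{\left(25 - -16 \right)}\right) = \left(9^{2} - \left(-1 + 2 \cdot 6\right)\right) - \left(1934 + \left(25 - -16\right) \left(52 + \left(25 - -16\right)\right)\right) = \left(81 - \left(-1 + 12\right)\right) - \left(1934 + \left(25 + 16\right) \left(52 + \left(25 + 16\right)\right)\right) = \left(81 - 11\right) - \left(1934 + 41 \left(52 + 41\right)\right) = \left(81 - 11\right) - \left(1934 + 41 \cdot 93\right) = 70 - \left(1934 + 3813\right) = 70 - 5747 = -5677$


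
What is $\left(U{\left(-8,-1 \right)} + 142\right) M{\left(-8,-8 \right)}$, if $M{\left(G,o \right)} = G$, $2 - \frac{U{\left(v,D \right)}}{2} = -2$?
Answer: $-1200$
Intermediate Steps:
$U{\left(v,D \right)} = 8$ ($U{\left(v,D \right)} = 4 - -4 = 4 + 4 = 8$)
$\left(U{\left(-8,-1 \right)} + 142\right) M{\left(-8,-8 \right)} = \left(8 + 142\right) \left(-8\right) = 150 \left(-8\right) = -1200$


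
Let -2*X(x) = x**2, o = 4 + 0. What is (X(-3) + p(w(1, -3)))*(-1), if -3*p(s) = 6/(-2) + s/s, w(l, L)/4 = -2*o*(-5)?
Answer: 23/6 ≈ 3.8333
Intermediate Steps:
o = 4
X(x) = -x**2/2
w(l, L) = 160 (w(l, L) = 4*(-2*4*(-5)) = 4*(-8*(-5)) = 4*40 = 160)
p(s) = 2/3 (p(s) = -(6/(-2) + s/s)/3 = -(6*(-1/2) + 1)/3 = -(-3 + 1)/3 = -1/3*(-2) = 2/3)
(X(-3) + p(w(1, -3)))*(-1) = (-1/2*(-3)**2 + 2/3)*(-1) = (-1/2*9 + 2/3)*(-1) = (-9/2 + 2/3)*(-1) = -23/6*(-1) = 23/6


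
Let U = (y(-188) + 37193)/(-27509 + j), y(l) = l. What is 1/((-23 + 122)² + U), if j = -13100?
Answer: 40609/397971804 ≈ 0.00010204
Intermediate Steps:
U = -37005/40609 (U = (-188 + 37193)/(-27509 - 13100) = 37005/(-40609) = 37005*(-1/40609) = -37005/40609 ≈ -0.91125)
1/((-23 + 122)² + U) = 1/((-23 + 122)² - 37005/40609) = 1/(99² - 37005/40609) = 1/(9801 - 37005/40609) = 1/(397971804/40609) = 40609/397971804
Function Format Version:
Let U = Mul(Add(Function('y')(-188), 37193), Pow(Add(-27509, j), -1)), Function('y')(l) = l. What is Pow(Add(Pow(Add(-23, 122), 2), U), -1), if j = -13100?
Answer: Rational(40609, 397971804) ≈ 0.00010204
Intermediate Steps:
U = Rational(-37005, 40609) (U = Mul(Add(-188, 37193), Pow(Add(-27509, -13100), -1)) = Mul(37005, Pow(-40609, -1)) = Mul(37005, Rational(-1, 40609)) = Rational(-37005, 40609) ≈ -0.91125)
Pow(Add(Pow(Add(-23, 122), 2), U), -1) = Pow(Add(Pow(Add(-23, 122), 2), Rational(-37005, 40609)), -1) = Pow(Add(Pow(99, 2), Rational(-37005, 40609)), -1) = Pow(Add(9801, Rational(-37005, 40609)), -1) = Pow(Rational(397971804, 40609), -1) = Rational(40609, 397971804)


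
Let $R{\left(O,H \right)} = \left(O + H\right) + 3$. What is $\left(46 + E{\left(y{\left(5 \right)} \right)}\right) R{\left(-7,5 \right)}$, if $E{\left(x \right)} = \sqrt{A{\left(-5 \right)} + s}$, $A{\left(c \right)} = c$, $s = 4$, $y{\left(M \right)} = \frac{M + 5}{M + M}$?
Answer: $46 + i \approx 46.0 + 1.0 i$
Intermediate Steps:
$y{\left(M \right)} = \frac{5 + M}{2 M}$
$E{\left(x \right)} = i$ ($E{\left(x \right)} = \sqrt{-5 + 4} = \sqrt{-1} = i$)
$R{\left(O,H \right)} = 3 + H + O$ ($R{\left(O,H \right)} = \left(H + O\right) + 3 = 3 + H + O$)
$\left(46 + E{\left(y{\left(5 \right)} \right)}\right) R{\left(-7,5 \right)} = \left(46 + i\right) \left(3 + 5 - 7\right) = \left(46 + i\right) 1 = 46 + i$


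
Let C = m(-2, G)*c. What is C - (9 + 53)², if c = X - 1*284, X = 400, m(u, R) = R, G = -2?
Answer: -4076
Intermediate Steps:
c = 116 (c = 400 - 1*284 = 400 - 284 = 116)
C = -232 (C = -2*116 = -232)
C - (9 + 53)² = -232 - (9 + 53)² = -232 - 1*62² = -232 - 1*3844 = -232 - 3844 = -4076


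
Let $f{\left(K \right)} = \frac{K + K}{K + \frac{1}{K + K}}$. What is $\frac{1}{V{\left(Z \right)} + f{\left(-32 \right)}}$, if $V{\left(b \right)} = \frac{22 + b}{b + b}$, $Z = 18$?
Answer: $\frac{6147}{19118} \approx 0.32153$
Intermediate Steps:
$V{\left(b \right)} = \frac{22 + b}{2 b}$
$f{\left(K \right)} = \frac{2 K}{K + \frac{1}{2 K}}$
$\frac{1}{V{\left(Z \right)} + f{\left(-32 \right)}} = \frac{1}{\frac{22 + 18}{2 \cdot 18} + \frac{4 \left(-32\right)^{2}}{1 + 2 \left(-32\right)^{2}}} = \frac{1}{\frac{1}{2} \cdot \frac{1}{18} \cdot 40 + 4 \cdot 1024 \frac{1}{1 + 2 \cdot 1024}} = \frac{1}{\frac{10}{9} + 4 \cdot 1024 \frac{1}{1 + 2048}} = \frac{1}{\frac{10}{9} + 4 \cdot 1024 \cdot \frac{1}{2049}} = \frac{1}{\frac{10}{9} + \frac{4096}{2049}} = \frac{1}{\frac{19118}{6147}} = \frac{6147}{19118}$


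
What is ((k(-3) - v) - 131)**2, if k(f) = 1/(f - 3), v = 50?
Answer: 1181569/36 ≈ 32821.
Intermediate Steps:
k(f) = 1/(-3 + f)
((k(-3) - v) - 131)**2 = ((1/(-3 - 3) - 1*50) - 131)**2 = ((1/(-6) - 50) - 131)**2 = ((-1/6 - 50) - 131)**2 = (-301/6 - 131)**2 = (-1087/6)**2 = 1181569/36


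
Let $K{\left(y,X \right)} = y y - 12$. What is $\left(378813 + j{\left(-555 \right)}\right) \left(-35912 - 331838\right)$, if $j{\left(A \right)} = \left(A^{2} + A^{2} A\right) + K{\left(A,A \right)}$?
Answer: $62502431076000$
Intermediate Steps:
$K{\left(y,X \right)} = -12 + y^{2}$ ($K{\left(y,X \right)} = y^{2} - 12 = -12 + y^{2}$)
$j{\left(A \right)} = -12 + A^{3} + 2 A^{2}$ ($j{\left(A \right)} = \left(A^{2} + A^{2} A\right) + \left(-12 + A^{2}\right) = \left(A^{2} + A^{3}\right) + \left(-12 + A^{2}\right) = -12 + A^{3} + 2 A^{2}$)
$\left(378813 + j{\left(-555 \right)}\right) \left(-35912 - 331838\right) = \left(378813 + \left(-12 + \left(-555\right)^{3} + 2 \left(-555\right)^{2}\right)\right) \left(-35912 - 331838\right) = \left(378813 - 170337837\right) \left(-367750\right) = \left(-169959024\right) \left(-367750\right) = 62502431076000$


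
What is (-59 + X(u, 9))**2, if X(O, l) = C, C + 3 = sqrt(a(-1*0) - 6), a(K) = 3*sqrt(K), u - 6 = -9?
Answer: (62 - I*sqrt(6))**2 ≈ 3838.0 - 303.74*I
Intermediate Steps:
u = -3 (u = 6 - 9 = -3)
C = -3 + I*sqrt(6) (C = -3 + sqrt(3*sqrt(-1*0) - 6) = -3 + sqrt(3*sqrt(0) - 6) = -3 + sqrt(3*0 - 6) = -3 + sqrt(0 - 6) = -3 + sqrt(-6) = -3 + I*sqrt(6) ≈ -3.0 + 2.4495*I)
X(O, l) = -3 + I*sqrt(6)
(-59 + X(u, 9))**2 = (-59 + (-3 + I*sqrt(6)))**2 = (-62 + I*sqrt(6))**2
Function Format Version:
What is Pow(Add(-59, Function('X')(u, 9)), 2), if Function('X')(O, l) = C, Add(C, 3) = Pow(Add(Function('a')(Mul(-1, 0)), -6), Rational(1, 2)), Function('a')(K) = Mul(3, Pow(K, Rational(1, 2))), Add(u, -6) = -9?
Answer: Pow(Add(62, Mul(-1, I, Pow(6, Rational(1, 2)))), 2) ≈ Add(3838.0, Mul(-303.74, I))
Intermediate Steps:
u = -3 (u = Add(6, -9) = -3)
C = Add(-3, Mul(I, Pow(6, Rational(1, 2)))) (C = Add(-3, Pow(Add(Mul(3, Pow(Mul(-1, 0), Rational(1, 2))), -6), Rational(1, 2))) = Add(-3, Pow(Add(Mul(3, Pow(0, Rational(1, 2))), -6), Rational(1, 2))) = Add(-3, Pow(Add(Mul(3, 0), -6), Rational(1, 2))) = Add(-3, Pow(Add(0, -6), Rational(1, 2))) = Add(-3, Pow(-6, Rational(1, 2))) = Add(-3, Mul(I, Pow(6, Rational(1, 2)))) ≈ Add(-3.0000, Mul(2.4495, I)))
Function('X')(O, l) = Add(-3, Mul(I, Pow(6, Rational(1, 2))))
Pow(Add(-59, Function('X')(u, 9)), 2) = Pow(Add(-59, Add(-3, Mul(I, Pow(6, Rational(1, 2))))), 2) = Pow(Add(-62, Mul(I, Pow(6, Rational(1, 2)))), 2)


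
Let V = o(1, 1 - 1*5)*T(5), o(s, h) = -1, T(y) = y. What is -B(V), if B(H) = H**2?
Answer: -25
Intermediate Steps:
V = -5 (V = -1*5 = -5)
-B(V) = -1*(-5)**2 = -1*25 = -25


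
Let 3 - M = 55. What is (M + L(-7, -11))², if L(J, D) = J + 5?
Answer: 2916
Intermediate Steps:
L(J, D) = 5 + J
M = -52 (M = 3 - 1*55 = 3 - 55 = -52)
(M + L(-7, -11))² = (-52 + (5 - 7))² = (-52 - 2)² = (-54)² = 2916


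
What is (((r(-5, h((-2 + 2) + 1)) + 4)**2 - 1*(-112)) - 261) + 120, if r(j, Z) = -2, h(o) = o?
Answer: -25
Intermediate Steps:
(((r(-5, h((-2 + 2) + 1)) + 4)**2 - 1*(-112)) - 261) + 120 = (((-2 + 4)**2 - 1*(-112)) - 261) + 120 = ((2**2 + 112) - 261) + 120 = ((4 + 112) - 261) + 120 = (116 - 261) + 120 = -145 + 120 = -25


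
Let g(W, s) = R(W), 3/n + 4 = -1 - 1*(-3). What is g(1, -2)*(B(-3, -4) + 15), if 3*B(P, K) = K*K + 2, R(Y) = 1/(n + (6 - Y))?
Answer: 6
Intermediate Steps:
n = -3/2 (n = 3/(-4 + (-1 - 1*(-3))) = 3/(-4 + (-1 + 3)) = 3/(-4 + 2) = 3/(-2) = 3*(-1/2) = -3/2 ≈ -1.5000)
R(Y) = 1/(9/2 - Y) (R(Y) = 1/(-3/2 + (6 - Y)) = 1/(9/2 - Y))
g(W, s) = -2/(-9 + 2*W)
B(P, K) = 2/3 + K**2/3 (B(P, K) = (K*K + 2)/3 = (K**2 + 2)/3 = (2 + K**2)/3 = 2/3 + K**2/3)
g(1, -2)*(B(-3, -4) + 15) = (-2/(-9 + 2*1))*((2/3 + (1/3)*(-4)**2) + 15) = (-2/(-9 + 2))*((2/3 + (1/3)*16) + 15) = (-2/(-7))*((2/3 + 16/3) + 15) = (-2*(-1/7))*(6 + 15) = (2/7)*21 = 6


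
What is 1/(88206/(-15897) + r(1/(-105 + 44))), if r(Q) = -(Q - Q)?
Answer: -5299/29402 ≈ -0.18023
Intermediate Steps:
r(Q) = 0 (r(Q) = -1*0 = 0)
1/(88206/(-15897) + r(1/(-105 + 44))) = 1/(88206/(-15897) + 0) = 1/(88206*(-1/15897) + 0) = 1/(-29402/5299 + 0) = 1/(-29402/5299) = -5299/29402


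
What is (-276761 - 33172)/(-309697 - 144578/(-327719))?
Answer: 4836711087/4833021265 ≈ 1.0008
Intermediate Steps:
(-276761 - 33172)/(-309697 - 144578/(-327719)) = -309933/(-309697 - 144578*(-1/327719)) = -309933/(-309697 + 20654/46817) = -309933/(-14499063795/46817) = -309933*(-46817/14499063795) = 4836711087/4833021265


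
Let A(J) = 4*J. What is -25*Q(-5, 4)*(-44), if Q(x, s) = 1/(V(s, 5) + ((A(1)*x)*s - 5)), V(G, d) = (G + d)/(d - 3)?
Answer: -2200/161 ≈ -13.665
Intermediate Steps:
V(G, d) = (G + d)/(-3 + d)
Q(x, s) = 1/(-5/2 + s/2 + 4*s*x) (Q(x, s) = 1/((s + 5)/(-3 + 5) + (((4*1)*x)*s - 5)) = 1/((5 + s)/2 + ((4*x)*s - 5)) = 1/((5 + s)/2 + (4*s*x - 5)) = 1/((5/2 + s/2) + (-5 + 4*s*x)) = 1/(-5/2 + s/2 + 4*s*x))
-25*Q(-5, 4)*(-44) = -50/(-5 + 4 + 8*4*(-5))*(-44) = -50/(-5 + 4 - 160)*(-44) = -50/(-161)*(-44) = -50*(-1)/161*(-44) = -25*(-2/161)*(-44) = (50/161)*(-44) = -2200/161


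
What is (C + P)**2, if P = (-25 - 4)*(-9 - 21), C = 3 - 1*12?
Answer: 741321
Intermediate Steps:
C = -9 (C = 3 - 12 = -9)
P = 870 (P = -29*(-30) = 870)
(C + P)**2 = (-9 + 870)**2 = 861**2 = 741321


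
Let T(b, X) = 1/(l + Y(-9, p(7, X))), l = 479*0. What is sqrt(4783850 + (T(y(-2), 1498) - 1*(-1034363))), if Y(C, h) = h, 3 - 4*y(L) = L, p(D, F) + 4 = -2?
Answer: sqrt(209455662)/6 ≈ 2412.1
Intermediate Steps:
p(D, F) = -6 (p(D, F) = -4 - 2 = -6)
y(L) = 3/4 - L/4
l = 0
T(b, X) = -1/6 (T(b, X) = 1/(0 - 6) = 1/(-6) = -1/6)
sqrt(4783850 + (T(y(-2), 1498) - 1*(-1034363))) = sqrt(4783850 + (-1/6 - 1*(-1034363))) = sqrt(4783850 + (-1/6 + 1034363)) = sqrt(4783850 + 6206177/6) = sqrt(34909277/6) = sqrt(209455662)/6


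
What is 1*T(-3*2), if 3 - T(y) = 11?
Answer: -8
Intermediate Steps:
T(y) = -8 (T(y) = 3 - 1*11 = 3 - 11 = -8)
1*T(-3*2) = 1*(-8) = -8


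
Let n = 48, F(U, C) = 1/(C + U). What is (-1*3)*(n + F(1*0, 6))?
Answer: -289/2 ≈ -144.50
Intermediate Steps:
(-1*3)*(n + F(1*0, 6)) = (-1*3)*(48 + 1/(6 + 1*0)) = -3*(48 + 1/(6 + 0)) = -3*(48 + 1/6) = -3*(48 + ⅙) = -3*289/6 = -289/2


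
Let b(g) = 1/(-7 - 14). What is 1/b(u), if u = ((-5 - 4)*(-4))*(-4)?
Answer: -21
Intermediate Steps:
u = -144 (u = -9*(-4)*(-4) = 36*(-4) = -144)
b(g) = -1/21 (b(g) = 1/(-21) = -1/21)
1/b(u) = 1/(-1/21) = -21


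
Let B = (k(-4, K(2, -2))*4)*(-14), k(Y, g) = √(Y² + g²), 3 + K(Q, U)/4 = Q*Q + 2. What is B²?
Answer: 501760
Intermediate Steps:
K(Q, U) = -4 + 4*Q² (K(Q, U) = -12 + 4*(Q*Q + 2) = -12 + 4*(Q² + 2) = -12 + 4*(2 + Q²) = -12 + (8 + 4*Q²) = -4 + 4*Q²)
B = -224*√10 (B = (√((-4)² + (-4 + 4*2²)²)*4)*(-14) = (√(16 + (-4 + 4*4)²)*4)*(-14) = (√(16 + (-4 + 16)²)*4)*(-14) = (√(16 + 12²)*4)*(-14) = (√(16 + 144)*4)*(-14) = (√160*4)*(-14) = ((4*√10)*4)*(-14) = (16*√10)*(-14) = -224*√10 ≈ -708.35)
B² = (-224*√10)² = 501760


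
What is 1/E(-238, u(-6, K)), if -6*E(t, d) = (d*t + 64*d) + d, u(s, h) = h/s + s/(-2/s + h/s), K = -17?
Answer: 684/18511 ≈ 0.036951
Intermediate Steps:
E(t, d) = -65*d/6 - d*t/6 (E(t, d) = -((d*t + 64*d) + d)/6 = -((64*d + d*t) + d)/6 = -(65*d + d*t)/6 = -65*d/6 - d*t/6)
1/E(-238, u(-6, K)) = 1/(-((-17)**2 + (-6)**3 - 2*(-17))/((-6)*(-2 - 17))*(65 - 238)/6) = 1/(-1/6*(-1/6*(289 - 216 + 34)/(-19))*(-173)) = 1/(-1/6*(-1/6*(-1/19)*107)*(-173)) = 1/(-1/6*107/114*(-173)) = 1/(18511/684) = 684/18511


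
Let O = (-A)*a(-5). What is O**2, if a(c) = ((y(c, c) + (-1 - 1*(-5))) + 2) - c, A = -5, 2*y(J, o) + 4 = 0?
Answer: 2025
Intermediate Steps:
y(J, o) = -2 (y(J, o) = -2 + (1/2)*0 = -2 + 0 = -2)
a(c) = 4 - c (a(c) = ((-2 + (-1 - 1*(-5))) + 2) - c = ((-2 + (-1 + 5)) + 2) - c = ((-2 + 4) + 2) - c = (2 + 2) - c = 4 - c)
O = 45 (O = (-1*(-5))*(4 - 1*(-5)) = 5*(4 + 5) = 5*9 = 45)
O**2 = 45**2 = 2025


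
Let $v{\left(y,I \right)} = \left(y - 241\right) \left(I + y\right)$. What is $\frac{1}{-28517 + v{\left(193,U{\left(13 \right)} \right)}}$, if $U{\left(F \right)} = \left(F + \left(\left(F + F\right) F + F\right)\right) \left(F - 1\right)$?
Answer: $- \frac{1}{247445} \approx -4.0413 \cdot 10^{-6}$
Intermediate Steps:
$U{\left(F \right)} = \left(-1 + F\right) \left(2 F + 2 F^{2}\right)$ ($U{\left(F \right)} = \left(F + \left(2 F F + F\right)\right) \left(-1 + F\right) = \left(F + \left(2 F^{2} + F\right)\right) \left(-1 + F\right) = \left(F + \left(F + 2 F^{2}\right)\right) \left(-1 + F\right) = \left(2 F + 2 F^{2}\right) \left(-1 + F\right) = \left(-1 + F\right) \left(2 F + 2 F^{2}\right)$)
$v{\left(y,I \right)} = \left(-241 + y\right) \left(I + y\right)$
$\frac{1}{-28517 + v{\left(193,U{\left(13 \right)} \right)}} = \frac{1}{-28517 + \left(193^{2} - 241 \cdot 2 \cdot 13 \left(-1 + 13^{2}\right) - 46513 + 2 \cdot 13 \left(-1 + 13^{2}\right) 193\right)} = \frac{1}{-28517 + \left(37249 - 241 \cdot 2 \cdot 13 \left(-1 + 169\right) - 46513 + 2 \cdot 13 \left(-1 + 169\right) 193\right)} = \frac{1}{-28517 + \left(37249 - 241 \cdot 2 \cdot 13 \cdot 168 - 46513 + 2 \cdot 13 \cdot 168 \cdot 193\right)} = \frac{1}{-28517 + \left(37249 - 1052688 - 46513 + 4368 \cdot 193\right)} = \frac{1}{-28517 + \left(37249 - 1052688 - 46513 + 843024\right)} = \frac{1}{-28517 - 218928} = \frac{1}{-247445} = - \frac{1}{247445}$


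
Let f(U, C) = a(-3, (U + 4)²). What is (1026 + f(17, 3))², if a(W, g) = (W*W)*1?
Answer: 1071225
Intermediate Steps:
a(W, g) = W² (a(W, g) = W²*1 = W²)
f(U, C) = 9 (f(U, C) = (-3)² = 9)
(1026 + f(17, 3))² = (1026 + 9)² = 1035² = 1071225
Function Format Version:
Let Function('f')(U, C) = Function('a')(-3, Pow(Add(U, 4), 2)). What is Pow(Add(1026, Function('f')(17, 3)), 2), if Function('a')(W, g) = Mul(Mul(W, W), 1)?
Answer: 1071225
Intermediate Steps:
Function('a')(W, g) = Pow(W, 2) (Function('a')(W, g) = Mul(Pow(W, 2), 1) = Pow(W, 2))
Function('f')(U, C) = 9 (Function('f')(U, C) = Pow(-3, 2) = 9)
Pow(Add(1026, Function('f')(17, 3)), 2) = Pow(Add(1026, 9), 2) = Pow(1035, 2) = 1071225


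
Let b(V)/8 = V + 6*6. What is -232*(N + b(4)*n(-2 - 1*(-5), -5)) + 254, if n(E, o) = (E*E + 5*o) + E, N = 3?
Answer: 964678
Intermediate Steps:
b(V) = 288 + 8*V (b(V) = 8*(V + 6*6) = 8*(V + 36) = 8*(36 + V) = 288 + 8*V)
n(E, o) = E + E² + 5*o (n(E, o) = (E² + 5*o) + E = E + E² + 5*o)
-232*(N + b(4)*n(-2 - 1*(-5), -5)) + 254 = -232*(3 + (288 + 8*4)*((-2 - 1*(-5)) + (-2 - 1*(-5))² + 5*(-5))) + 254 = -232*(3 + (288 + 32)*((-2 + 5) + (-2 + 5)² - 25)) + 254 = -232*(3 + 320*(3 + 3² - 25)) + 254 = -232*(3 + 320*(3 + 9 - 25)) + 254 = -232*(3 + 320*(-13)) + 254 = -232*(3 - 4160) + 254 = -232*(-4157) + 254 = 964424 + 254 = 964678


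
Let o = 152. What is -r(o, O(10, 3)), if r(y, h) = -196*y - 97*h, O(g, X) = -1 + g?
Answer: 30665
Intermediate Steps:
-r(o, O(10, 3)) = -(-196*152 - 97*(-1 + 10)) = -(-29792 - 97*9) = -(-29792 - 873) = -1*(-30665) = 30665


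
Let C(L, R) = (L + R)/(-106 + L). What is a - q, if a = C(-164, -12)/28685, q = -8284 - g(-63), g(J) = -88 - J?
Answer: 31982771113/3872475 ≈ 8259.0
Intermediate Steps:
C(L, R) = (L + R)/(-106 + L)
q = -8259 (q = -8284 - (-88 - 1*(-63)) = -8284 - (-88 + 63) = -8284 - 1*(-25) = -8284 + 25 = -8259)
a = 88/3872475 (a = ((-164 - 12)/(-106 - 164))/28685 = (-176/(-270))*(1/28685) = -1/270*(-176)*(1/28685) = (88/135)*(1/28685) = 88/3872475 ≈ 2.2724e-5)
a - q = 88/3872475 - 1*(-8259) = 88/3872475 + 8259 = 31982771113/3872475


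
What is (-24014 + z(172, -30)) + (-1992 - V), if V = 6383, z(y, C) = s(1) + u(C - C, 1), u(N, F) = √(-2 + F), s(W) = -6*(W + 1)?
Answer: -32401 + I ≈ -32401.0 + 1.0*I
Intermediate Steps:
s(W) = -6 - 6*W (s(W) = -6*(1 + W) = -6 - 6*W)
z(y, C) = -12 + I (z(y, C) = (-6 - 6*1) + √(-2 + 1) = (-6 - 6) + √(-1) = -12 + I)
(-24014 + z(172, -30)) + (-1992 - V) = (-24014 + (-12 + I)) + (-1992 - 1*6383) = (-24026 + I) + (-1992 - 6383) = (-24026 + I) - 8375 = -32401 + I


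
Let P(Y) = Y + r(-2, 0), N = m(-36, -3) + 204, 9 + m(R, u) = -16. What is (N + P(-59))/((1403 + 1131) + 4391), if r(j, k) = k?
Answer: 24/1385 ≈ 0.017329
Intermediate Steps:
m(R, u) = -25 (m(R, u) = -9 - 16 = -25)
N = 179 (N = -25 + 204 = 179)
P(Y) = Y (P(Y) = Y + 0 = Y)
(N + P(-59))/((1403 + 1131) + 4391) = (179 - 59)/((1403 + 1131) + 4391) = 120/(2534 + 4391) = 120/6925 = 120*(1/6925) = 24/1385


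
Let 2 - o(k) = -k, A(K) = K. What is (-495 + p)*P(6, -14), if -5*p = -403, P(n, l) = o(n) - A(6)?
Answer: -4144/5 ≈ -828.80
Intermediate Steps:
o(k) = 2 + k (o(k) = 2 - (-1)*k = 2 + k)
P(n, l) = -4 + n (P(n, l) = (2 + n) - 1*6 = (2 + n) - 6 = -4 + n)
p = 403/5 (p = -⅕*(-403) = 403/5 ≈ 80.600)
(-495 + p)*P(6, -14) = (-495 + 403/5)*(-4 + 6) = -2072/5*2 = -4144/5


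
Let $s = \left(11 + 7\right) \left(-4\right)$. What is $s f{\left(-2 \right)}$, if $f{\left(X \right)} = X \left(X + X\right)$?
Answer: $-576$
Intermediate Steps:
$f{\left(X \right)} = 2 X^{2}$ ($f{\left(X \right)} = X 2 X = 2 X^{2}$)
$s = -72$ ($s = 18 \left(-4\right) = -72$)
$s f{\left(-2 \right)} = - 72 \cdot 2 \left(-2\right)^{2} = - 72 \cdot 2 \cdot 4 = \left(-72\right) 8 = -576$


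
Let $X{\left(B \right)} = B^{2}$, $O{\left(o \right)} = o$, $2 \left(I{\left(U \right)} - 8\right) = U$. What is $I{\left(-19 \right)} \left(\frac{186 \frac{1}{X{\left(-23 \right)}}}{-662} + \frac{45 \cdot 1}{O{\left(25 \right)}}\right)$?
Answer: $- \frac{2363139}{875495} \approx -2.6992$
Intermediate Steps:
$I{\left(U \right)} = 8 + \frac{U}{2}$
$I{\left(-19 \right)} \left(\frac{186 \frac{1}{X{\left(-23 \right)}}}{-662} + \frac{45 \cdot 1}{O{\left(25 \right)}}\right) = \left(8 + \frac{1}{2} \left(-19\right)\right) \left(\frac{186 \frac{1}{\left(-23\right)^{2}}}{-662} + \frac{45 \cdot 1}{25}\right) = \left(8 - \frac{19}{2}\right) \left(\frac{186}{529} \left(- \frac{1}{662}\right) + 45 \cdot \frac{1}{25}\right) = - \frac{3 \left(186 \cdot \frac{1}{529} \left(- \frac{1}{662}\right) + \frac{9}{5}\right)}{2} = - \frac{3 \left(\frac{186}{529} \left(- \frac{1}{662}\right) + \frac{9}{5}\right)}{2} = - \frac{3 \left(- \frac{93}{175099} + \frac{9}{5}\right)}{2} = \left(- \frac{3}{2}\right) \frac{1575426}{875495} = - \frac{2363139}{875495}$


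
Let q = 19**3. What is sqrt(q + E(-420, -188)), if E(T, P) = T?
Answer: sqrt(6439) ≈ 80.243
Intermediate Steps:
q = 6859
sqrt(q + E(-420, -188)) = sqrt(6859 - 420) = sqrt(6439)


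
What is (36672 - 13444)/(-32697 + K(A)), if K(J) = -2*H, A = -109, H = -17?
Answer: -23228/32663 ≈ -0.71114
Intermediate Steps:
K(J) = 34 (K(J) = -2*(-17) = 34)
(36672 - 13444)/(-32697 + K(A)) = (36672 - 13444)/(-32697 + 34) = 23228/(-32663) = 23228*(-1/32663) = -23228/32663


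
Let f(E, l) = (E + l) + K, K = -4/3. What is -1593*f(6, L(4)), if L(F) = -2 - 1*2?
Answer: -1062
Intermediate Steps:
K = -4/3 (K = -4*⅓ = -4/3 ≈ -1.3333)
L(F) = -4 (L(F) = -2 - 2 = -4)
f(E, l) = -4/3 + E + l (f(E, l) = (E + l) - 4/3 = -4/3 + E + l)
-1593*f(6, L(4)) = -1593*(-4/3 + 6 - 4) = -1593*⅔ = -1062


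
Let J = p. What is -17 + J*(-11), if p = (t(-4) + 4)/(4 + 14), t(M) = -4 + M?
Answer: -131/9 ≈ -14.556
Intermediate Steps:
p = -2/9 (p = ((-4 - 4) + 4)/(4 + 14) = (-8 + 4)/18 = -4*1/18 = -2/9 ≈ -0.22222)
J = -2/9 ≈ -0.22222
-17 + J*(-11) = -17 - 2/9*(-11) = -17 + 22/9 = -131/9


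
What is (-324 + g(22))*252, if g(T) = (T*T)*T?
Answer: 2601648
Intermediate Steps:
g(T) = T**3 (g(T) = T**2*T = T**3)
(-324 + g(22))*252 = (-324 + 22**3)*252 = (-324 + 10648)*252 = 10324*252 = 2601648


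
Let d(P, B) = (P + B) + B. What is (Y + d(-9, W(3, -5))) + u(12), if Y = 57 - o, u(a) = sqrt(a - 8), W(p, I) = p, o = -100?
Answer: 156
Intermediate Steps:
d(P, B) = P + 2*B (d(P, B) = (B + P) + B = P + 2*B)
u(a) = sqrt(-8 + a)
Y = 157 (Y = 57 - 1*(-100) = 57 + 100 = 157)
(Y + d(-9, W(3, -5))) + u(12) = (157 + (-9 + 2*3)) + sqrt(-8 + 12) = (157 + (-9 + 6)) + sqrt(4) = (157 - 3) + 2 = 154 + 2 = 156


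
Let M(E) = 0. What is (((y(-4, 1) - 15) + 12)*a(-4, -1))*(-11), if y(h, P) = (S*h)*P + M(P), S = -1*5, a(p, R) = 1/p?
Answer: 187/4 ≈ 46.750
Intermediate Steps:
S = -5
y(h, P) = -5*P*h (y(h, P) = (-5*h)*P + 0 = -5*P*h + 0 = -5*P*h)
(((y(-4, 1) - 15) + 12)*a(-4, -1))*(-11) = (((-5*1*(-4) - 15) + 12)/(-4))*(-11) = (((20 - 15) + 12)*(-¼))*(-11) = ((5 + 12)*(-¼))*(-11) = (17*(-¼))*(-11) = -17/4*(-11) = 187/4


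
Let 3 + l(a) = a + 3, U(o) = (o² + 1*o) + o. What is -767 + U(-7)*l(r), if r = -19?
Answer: -1432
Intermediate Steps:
U(o) = o² + 2*o (U(o) = (o² + o) + o = (o + o²) + o = o² + 2*o)
l(a) = a (l(a) = -3 + (a + 3) = -3 + (3 + a) = a)
-767 + U(-7)*l(r) = -767 - 7*(2 - 7)*(-19) = -767 - 7*(-5)*(-19) = -767 + 35*(-19) = -767 - 665 = -1432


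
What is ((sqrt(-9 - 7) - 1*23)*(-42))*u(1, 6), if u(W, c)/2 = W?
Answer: 1932 - 336*I ≈ 1932.0 - 336.0*I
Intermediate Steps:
u(W, c) = 2*W
((sqrt(-9 - 7) - 1*23)*(-42))*u(1, 6) = ((sqrt(-9 - 7) - 1*23)*(-42))*(2*1) = ((sqrt(-16) - 23)*(-42))*2 = ((4*I - 23)*(-42))*2 = ((-23 + 4*I)*(-42))*2 = (966 - 168*I)*2 = 1932 - 336*I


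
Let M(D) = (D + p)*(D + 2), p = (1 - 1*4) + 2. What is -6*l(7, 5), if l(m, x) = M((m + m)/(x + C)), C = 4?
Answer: -320/27 ≈ -11.852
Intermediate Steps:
p = -1 (p = (1 - 4) + 2 = -3 + 2 = -1)
M(D) = (-1 + D)*(2 + D) (M(D) = (D - 1)*(D + 2) = (-1 + D)*(2 + D))
l(m, x) = -2 + 2*m/(4 + x) + 4*m²/(4 + x)² (l(m, x) = -2 + (m + m)/(x + 4) + ((m + m)/(x + 4))² = -2 + (2*m)/(4 + x) + ((2*m)/(4 + x))² = -2 + 2*m/(4 + x) + (2*m/(4 + x))² = -2 + 2*m/(4 + x) + 4*m²/(4 + x)²)
-6*l(7, 5) = -12*(-(4 + 5)² + 2*7² + 7*(4 + 5))/(4 + 5)² = -12*(-1*9² + 2*49 + 7*9)/9² = -12*(-1*81 + 98 + 63)/81 = -12*(-81 + 98 + 63)/81 = -12*80/81 = -6*160/81 = -320/27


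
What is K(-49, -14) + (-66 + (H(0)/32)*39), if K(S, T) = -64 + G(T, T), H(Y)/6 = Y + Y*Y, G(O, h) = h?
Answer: -144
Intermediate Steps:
H(Y) = 6*Y + 6*Y² (H(Y) = 6*(Y + Y*Y) = 6*(Y + Y²) = 6*Y + 6*Y²)
K(S, T) = -64 + T
K(-49, -14) + (-66 + (H(0)/32)*39) = (-64 - 14) + (-66 + ((6*0*(1 + 0))/32)*39) = -78 + (-66 + ((6*0*1)*(1/32))*39) = -78 + (-66 + (0*(1/32))*39) = -78 + (-66 + 0*39) = -78 + (-66 + 0) = -78 - 66 = -144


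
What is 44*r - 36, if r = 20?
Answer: 844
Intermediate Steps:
44*r - 36 = 44*20 - 36 = 880 - 36 = 844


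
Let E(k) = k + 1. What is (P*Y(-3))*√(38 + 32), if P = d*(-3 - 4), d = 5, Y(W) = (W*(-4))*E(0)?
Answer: -420*√70 ≈ -3514.0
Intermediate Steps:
E(k) = 1 + k
Y(W) = -4*W (Y(W) = (W*(-4))*(1 + 0) = -4*W*1 = -4*W)
P = -35 (P = 5*(-3 - 4) = 5*(-7) = -35)
(P*Y(-3))*√(38 + 32) = (-(-140)*(-3))*√(38 + 32) = (-35*12)*√70 = -420*√70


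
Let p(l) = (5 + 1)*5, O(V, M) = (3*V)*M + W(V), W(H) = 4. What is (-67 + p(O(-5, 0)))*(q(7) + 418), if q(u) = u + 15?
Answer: -16280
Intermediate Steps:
q(u) = 15 + u
O(V, M) = 4 + 3*M*V (O(V, M) = (3*V)*M + 4 = 3*M*V + 4 = 4 + 3*M*V)
p(l) = 30 (p(l) = 6*5 = 30)
(-67 + p(O(-5, 0)))*(q(7) + 418) = (-67 + 30)*((15 + 7) + 418) = -37*(22 + 418) = -37*440 = -16280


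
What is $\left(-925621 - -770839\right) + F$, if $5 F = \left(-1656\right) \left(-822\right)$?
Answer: $\frac{587322}{5} \approx 1.1746 \cdot 10^{5}$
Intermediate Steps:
$F = \frac{1361232}{5}$ ($F = \frac{\left(-1656\right) \left(-822\right)}{5} = \frac{1}{5} \cdot 1361232 = \frac{1361232}{5} \approx 2.7225 \cdot 10^{5}$)
$\left(-925621 - -770839\right) + F = \left(-925621 - -770839\right) + \frac{1361232}{5} = \left(-925621 + 770839\right) + \frac{1361232}{5} = -154782 + \frac{1361232}{5} = \frac{587322}{5}$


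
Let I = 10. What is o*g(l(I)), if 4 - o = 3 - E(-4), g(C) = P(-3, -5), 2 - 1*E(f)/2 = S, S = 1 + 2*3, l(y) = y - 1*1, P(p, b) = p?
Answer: 27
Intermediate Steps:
l(y) = -1 + y (l(y) = y - 1 = -1 + y)
S = 7 (S = 1 + 6 = 7)
E(f) = -10 (E(f) = 4 - 2*7 = 4 - 14 = -10)
g(C) = -3
o = -9 (o = 4 - (3 - 1*(-10)) = 4 - (3 + 10) = 4 - 1*13 = 4 - 13 = -9)
o*g(l(I)) = -9*(-3) = 27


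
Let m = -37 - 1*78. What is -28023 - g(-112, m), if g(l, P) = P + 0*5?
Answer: -27908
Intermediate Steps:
m = -115 (m = -37 - 78 = -115)
g(l, P) = P (g(l, P) = P + 0 = P)
-28023 - g(-112, m) = -28023 - 1*(-115) = -28023 + 115 = -27908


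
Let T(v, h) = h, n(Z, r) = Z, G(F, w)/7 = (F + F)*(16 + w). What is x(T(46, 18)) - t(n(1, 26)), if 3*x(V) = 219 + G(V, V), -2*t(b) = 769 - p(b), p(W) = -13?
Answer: 3320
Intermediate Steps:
G(F, w) = 14*F*(16 + w) (G(F, w) = 7*((F + F)*(16 + w)) = 7*((2*F)*(16 + w)) = 7*(2*F*(16 + w)) = 14*F*(16 + w))
t(b) = -391 (t(b) = -(769 - 1*(-13))/2 = -(769 + 13)/2 = -½*782 = -391)
x(V) = 73 + 14*V*(16 + V)/3 (x(V) = (219 + 14*V*(16 + V))/3 = 73 + 14*V*(16 + V)/3)
x(T(46, 18)) - t(n(1, 26)) = (73 + (14/3)*18*(16 + 18)) - 1*(-391) = (73 + (14/3)*18*34) + 391 = (73 + 2856) + 391 = 2929 + 391 = 3320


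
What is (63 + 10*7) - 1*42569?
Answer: -42436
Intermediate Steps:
(63 + 10*7) - 1*42569 = (63 + 70) - 42569 = 133 - 42569 = -42436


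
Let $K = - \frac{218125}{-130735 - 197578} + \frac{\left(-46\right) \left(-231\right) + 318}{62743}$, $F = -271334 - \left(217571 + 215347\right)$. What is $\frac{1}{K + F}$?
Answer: $- \frac{20599342559}{14507110916986521} \approx -1.4199 \cdot 10^{-6}$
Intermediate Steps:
$F = -704252$ ($F = -271334 - 432918 = -704252$)
$K = \frac{17278874347}{20599342559}$ ($K = - \frac{218125}{-130735 - 197578} + \left(10626 + 318\right) \frac{1}{62743} = - \frac{218125}{-328313} + 10944 \cdot \frac{1}{62743} = \left(-218125\right) \left(- \frac{1}{328313}\right) + \frac{10944}{62743} = \frac{218125}{328313} + \frac{10944}{62743} = \frac{17278874347}{20599342559} \approx 0.83881$)
$\frac{1}{K + F} = \frac{1}{\frac{17278874347}{20599342559} - 704252} = \frac{1}{- \frac{14507110916986521}{20599342559}} = - \frac{20599342559}{14507110916986521}$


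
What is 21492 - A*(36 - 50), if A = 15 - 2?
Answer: 21674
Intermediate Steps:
A = 13
21492 - A*(36 - 50) = 21492 - 13*(36 - 50) = 21492 - 13*(-14) = 21492 - 1*(-182) = 21492 + 182 = 21674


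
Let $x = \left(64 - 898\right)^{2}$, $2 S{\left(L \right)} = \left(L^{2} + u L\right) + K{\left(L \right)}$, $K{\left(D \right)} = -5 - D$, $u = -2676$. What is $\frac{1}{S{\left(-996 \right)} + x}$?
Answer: $\frac{2}{5049415} \approx 3.9609 \cdot 10^{-7}$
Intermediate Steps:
$S{\left(L \right)} = - \frac{5}{2} + \frac{L^{2}}{2} - \frac{2677 L}{2}$ ($S{\left(L \right)} = \frac{\left(L^{2} - 2676 L\right) - \left(5 + L\right)}{2} = \frac{-5 + L^{2} - 2677 L}{2} = - \frac{5}{2} + \frac{L^{2}}{2} - \frac{2677 L}{2}$)
$x = 695556$ ($x = \left(-834\right)^{2} = 695556$)
$\frac{1}{S{\left(-996 \right)} + x} = \frac{1}{\left(- \frac{5}{2} + \frac{\left(-996\right)^{2}}{2} - -1333146\right) + 695556} = \frac{1}{\left(- \frac{5}{2} + \frac{1}{2} \cdot 992016 + 1333146\right) + 695556} = \frac{1}{\left(- \frac{5}{2} + 496008 + 1333146\right) + 695556} = \frac{1}{\frac{3658303}{2} + 695556} = \frac{1}{\frac{5049415}{2}} = \frac{2}{5049415}$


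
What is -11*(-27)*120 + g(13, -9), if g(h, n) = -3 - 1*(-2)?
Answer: 35639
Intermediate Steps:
g(h, n) = -1 (g(h, n) = -3 + 2 = -1)
-11*(-27)*120 + g(13, -9) = -11*(-27)*120 - 1 = 297*120 - 1 = 35640 - 1 = 35639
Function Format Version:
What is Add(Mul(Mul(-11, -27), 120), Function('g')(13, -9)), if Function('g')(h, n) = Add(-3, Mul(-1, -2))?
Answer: 35639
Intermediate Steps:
Function('g')(h, n) = -1 (Function('g')(h, n) = Add(-3, 2) = -1)
Add(Mul(Mul(-11, -27), 120), Function('g')(13, -9)) = Add(Mul(Mul(-11, -27), 120), -1) = Add(Mul(297, 120), -1) = Add(35640, -1) = 35639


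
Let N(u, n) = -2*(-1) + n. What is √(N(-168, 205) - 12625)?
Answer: I*√12418 ≈ 111.44*I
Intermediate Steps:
N(u, n) = 2 + n
√(N(-168, 205) - 12625) = √((2 + 205) - 12625) = √(207 - 12625) = √(-12418) = I*√12418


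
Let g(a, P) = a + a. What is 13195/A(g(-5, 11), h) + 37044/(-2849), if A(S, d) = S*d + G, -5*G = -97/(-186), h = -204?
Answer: -388079202/59393917 ≈ -6.5340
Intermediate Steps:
g(a, P) = 2*a
G = -97/930 (G = -(-97)/(5*(-186)) = -(-97)*(-1)/(5*186) = -1/5*97/186 = -97/930 ≈ -0.10430)
A(S, d) = -97/930 + S*d (A(S, d) = S*d - 97/930 = -97/930 + S*d)
13195/A(g(-5, 11), h) + 37044/(-2849) = 13195/(-97/930 + (2*(-5))*(-204)) + 37044/(-2849) = 13195/(-97/930 - 10*(-204)) + 37044*(-1/2849) = 13195/(-97/930 + 2040) - 5292/407 = 13195/(1897103/930) - 5292/407 = 13195*(930/1897103) - 5292/407 = 943950/145931 - 5292/407 = -388079202/59393917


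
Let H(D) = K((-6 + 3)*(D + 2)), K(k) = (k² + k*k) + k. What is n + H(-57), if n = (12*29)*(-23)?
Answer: 46611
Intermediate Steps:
n = -8004 (n = 348*(-23) = -8004)
K(k) = k + 2*k² (K(k) = (k² + k²) + k = 2*k² + k = k + 2*k²)
H(D) = (-11 - 6*D)*(-6 - 3*D) (H(D) = ((-6 + 3)*(D + 2))*(1 + 2*((-6 + 3)*(D + 2))) = (-3*(2 + D))*(1 + 2*(-3*(2 + D))) = (-6 - 3*D)*(1 + 2*(-6 - 3*D)) = (-6 - 3*D)*(1 + (-12 - 6*D)) = (-6 - 3*D)*(-11 - 6*D) = (-11 - 6*D)*(-6 - 3*D))
n + H(-57) = -8004 + 3*(2 - 57)*(11 + 6*(-57)) = -8004 + 3*(-55)*(11 - 342) = -8004 + 3*(-55)*(-331) = -8004 + 54615 = 46611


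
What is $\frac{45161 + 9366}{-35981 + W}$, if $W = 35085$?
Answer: $- \frac{54527}{896} \approx -60.856$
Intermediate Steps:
$\frac{45161 + 9366}{-35981 + W} = \frac{45161 + 9366}{-35981 + 35085} = \frac{54527}{-896} = 54527 \left(- \frac{1}{896}\right) = - \frac{54527}{896}$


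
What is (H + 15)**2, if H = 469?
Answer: 234256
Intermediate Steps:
(H + 15)**2 = (469 + 15)**2 = 484**2 = 234256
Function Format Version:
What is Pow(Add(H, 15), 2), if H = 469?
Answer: 234256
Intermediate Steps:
Pow(Add(H, 15), 2) = Pow(Add(469, 15), 2) = Pow(484, 2) = 234256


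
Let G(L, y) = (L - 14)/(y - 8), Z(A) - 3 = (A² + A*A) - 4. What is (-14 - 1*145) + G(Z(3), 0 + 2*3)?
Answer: -321/2 ≈ -160.50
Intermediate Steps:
Z(A) = -1 + 2*A² (Z(A) = 3 + ((A² + A*A) - 4) = 3 + ((A² + A²) - 4) = 3 + (2*A² - 4) = 3 + (-4 + 2*A²) = -1 + 2*A²)
G(L, y) = (-14 + L)/(-8 + y)
(-14 - 1*145) + G(Z(3), 0 + 2*3) = (-14 - 1*145) + (-14 + (-1 + 2*3²))/(-8 + (0 + 2*3)) = (-14 - 145) + (-14 + (-1 + 2*9))/(-8 + (0 + 6)) = -159 + (-14 + (-1 + 18))/(-8 + 6) = -159 + (-14 + 17)/(-2) = -159 - ½*3 = -159 - 3/2 = -321/2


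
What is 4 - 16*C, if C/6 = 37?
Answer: -3548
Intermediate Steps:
C = 222 (C = 6*37 = 222)
4 - 16*C = 4 - 16*222 = 4 - 3552 = -3548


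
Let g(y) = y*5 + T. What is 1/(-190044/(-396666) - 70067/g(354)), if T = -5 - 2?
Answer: -38851231/1525452725 ≈ -0.025469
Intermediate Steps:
T = -7
g(y) = -7 + 5*y (g(y) = y*5 - 7 = 5*y - 7 = -7 + 5*y)
1/(-190044/(-396666) - 70067/g(354)) = 1/(-190044/(-396666) - 70067/(-7 + 5*354)) = 1/(-190044*(-1/396666) - 70067/(-7 + 1770)) = 1/(10558/22037 - 70067/1763) = 1/(-1525452725/38851231) = -38851231/1525452725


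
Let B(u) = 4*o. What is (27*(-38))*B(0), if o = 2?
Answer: -8208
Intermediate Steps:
B(u) = 8 (B(u) = 4*2 = 8)
(27*(-38))*B(0) = (27*(-38))*8 = -1026*8 = -8208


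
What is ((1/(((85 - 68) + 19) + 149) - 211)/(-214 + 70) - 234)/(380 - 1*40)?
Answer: -3097363/4528800 ≈ -0.68393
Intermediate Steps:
((1/(((85 - 68) + 19) + 149) - 211)/(-214 + 70) - 234)/(380 - 1*40) = ((1/((17 + 19) + 149) - 211)/(-144) - 234)/(380 - 40) = ((1/(36 + 149) - 211)*(-1/144) - 234)/340 = ((1/185 - 211)*(-1/144) - 234)*(1/340) = (-39034/185*(-1/144) - 234)*(1/340) = (19517/13320 - 234)*(1/340) = -3097363/13320*1/340 = -3097363/4528800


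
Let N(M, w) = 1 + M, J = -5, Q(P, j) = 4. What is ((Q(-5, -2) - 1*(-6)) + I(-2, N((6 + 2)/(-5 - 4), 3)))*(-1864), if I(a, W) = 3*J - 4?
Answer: 16776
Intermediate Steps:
I(a, W) = -19 (I(a, W) = 3*(-5) - 4 = -15 - 4 = -19)
((Q(-5, -2) - 1*(-6)) + I(-2, N((6 + 2)/(-5 - 4), 3)))*(-1864) = ((4 - 1*(-6)) - 19)*(-1864) = ((4 + 6) - 19)*(-1864) = (10 - 19)*(-1864) = -9*(-1864) = 16776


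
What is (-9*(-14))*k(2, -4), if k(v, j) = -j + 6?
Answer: 1260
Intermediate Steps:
k(v, j) = 6 - j
(-9*(-14))*k(2, -4) = (-9*(-14))*(6 - 1*(-4)) = 126*(6 + 4) = 126*10 = 1260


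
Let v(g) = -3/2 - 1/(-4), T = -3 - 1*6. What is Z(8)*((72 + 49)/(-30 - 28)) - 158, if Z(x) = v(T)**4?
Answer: -2421609/14848 ≈ -163.09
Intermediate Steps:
T = -9 (T = -3 - 6 = -9)
v(g) = -5/4 (v(g) = -3*1/2 - 1*(-1/4) = -3/2 + 1/4 = -5/4)
Z(x) = 625/256 (Z(x) = (-5/4)**4 = 625/256)
Z(8)*((72 + 49)/(-30 - 28)) - 158 = 625*((72 + 49)/(-30 - 28))/256 - 158 = 625*(121/(-58))/256 - 158 = 625*(121*(-1/58))/256 - 158 = (625/256)*(-121/58) - 158 = -75625/14848 - 158 = -2421609/14848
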